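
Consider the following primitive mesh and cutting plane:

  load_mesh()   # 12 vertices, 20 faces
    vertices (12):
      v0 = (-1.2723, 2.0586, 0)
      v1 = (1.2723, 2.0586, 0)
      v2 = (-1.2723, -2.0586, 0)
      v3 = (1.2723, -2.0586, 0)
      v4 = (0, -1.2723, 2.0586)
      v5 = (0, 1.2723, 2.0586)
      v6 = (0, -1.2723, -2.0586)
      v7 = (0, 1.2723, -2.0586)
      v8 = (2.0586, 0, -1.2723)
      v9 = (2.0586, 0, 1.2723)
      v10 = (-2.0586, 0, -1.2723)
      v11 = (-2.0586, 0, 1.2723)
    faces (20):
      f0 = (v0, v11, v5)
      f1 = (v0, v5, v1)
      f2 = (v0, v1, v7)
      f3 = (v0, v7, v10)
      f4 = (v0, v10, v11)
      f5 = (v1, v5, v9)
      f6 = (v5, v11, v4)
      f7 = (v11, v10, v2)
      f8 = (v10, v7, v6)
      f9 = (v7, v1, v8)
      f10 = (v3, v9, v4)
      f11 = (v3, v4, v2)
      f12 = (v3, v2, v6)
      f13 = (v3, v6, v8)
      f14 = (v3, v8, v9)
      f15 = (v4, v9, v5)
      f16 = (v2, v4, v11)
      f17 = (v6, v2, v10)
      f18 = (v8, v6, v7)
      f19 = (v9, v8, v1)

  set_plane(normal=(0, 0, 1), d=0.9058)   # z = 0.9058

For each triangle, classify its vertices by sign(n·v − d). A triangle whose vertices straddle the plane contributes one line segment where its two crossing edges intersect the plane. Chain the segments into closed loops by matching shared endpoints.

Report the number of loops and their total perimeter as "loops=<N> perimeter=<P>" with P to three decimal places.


Straddling triangles (10 of 20):
  (v0,v11,v5) [-++] → (-1.8321, 0.593002, 0.9058)–(-0.712478, 1.71262, 0.9058)  len=1.5834
  (v0,v5,v1) [-+-] → (-0.712478, 1.71262, 0.9058)–(0.712478, 1.71262, 0.9058)  len=1.4250
  (v0,v10,v11) [--+] → (-2.0586, 0, 0.9058)–(-1.8321, 0.593002, 0.9058)  len=0.6348
  (v1,v5,v9) [-++] → (0.712478, 1.71262, 0.9058)–(1.8321, 0.593002, 0.9058)  len=1.5834
  (v11,v10,v2) [+--] → (-2.0586, 0, 0.9058)–(-1.8321, -0.593002, 0.9058)  len=0.6348
  (v3,v9,v4) [-++] → (1.8321, -0.593002, 0.9058)–(0.712478, -1.71262, 0.9058)  len=1.5834
  (v3,v4,v2) [-+-] → (0.712478, -1.71262, 0.9058)–(-0.712478, -1.71262, 0.9058)  len=1.4250
  (v3,v8,v9) [--+] → (2.0586, 0, 0.9058)–(1.8321, -0.593002, 0.9058)  len=0.6348
  (v2,v4,v11) [-++] → (-0.712478, -1.71262, 0.9058)–(-1.8321, -0.593002, 0.9058)  len=1.5834
  (v9,v8,v1) [+--] → (2.0586, 0, 0.9058)–(1.8321, 0.593002, 0.9058)  len=0.6348

Chained into 1 loop(s):
  loop 1: 10 segments, perimeter = 11.7226
Total perimeter = 11.723

loops=1 perimeter=11.723


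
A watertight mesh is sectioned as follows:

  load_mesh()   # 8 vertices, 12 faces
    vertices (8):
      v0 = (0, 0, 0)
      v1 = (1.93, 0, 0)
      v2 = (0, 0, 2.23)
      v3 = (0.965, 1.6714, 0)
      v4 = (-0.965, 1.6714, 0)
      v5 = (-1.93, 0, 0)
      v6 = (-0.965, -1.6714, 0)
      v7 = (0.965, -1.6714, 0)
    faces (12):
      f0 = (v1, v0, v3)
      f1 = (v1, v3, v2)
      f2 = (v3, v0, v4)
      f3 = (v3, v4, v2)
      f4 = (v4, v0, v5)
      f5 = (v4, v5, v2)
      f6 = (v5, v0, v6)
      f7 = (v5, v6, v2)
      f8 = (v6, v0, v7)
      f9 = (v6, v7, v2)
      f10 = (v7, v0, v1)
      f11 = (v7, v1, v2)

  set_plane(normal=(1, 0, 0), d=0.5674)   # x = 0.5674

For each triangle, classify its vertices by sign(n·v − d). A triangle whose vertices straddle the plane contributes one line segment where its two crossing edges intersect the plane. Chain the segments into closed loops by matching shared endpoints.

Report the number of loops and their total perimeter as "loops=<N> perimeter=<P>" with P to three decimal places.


Straddling triangles (8 of 12):
  (v1,v0,v3) [+-+] → (0.5674, 0, 0)–(0.5674, 0.982749, 0)  len=0.9827
  (v1,v3,v2) [++-] → (0.5674, 0.982749, 0.918806)–(0.5674, 0, 1.5744)  len=1.1814
  (v3,v0,v4) [+--] → (0.5674, 0.982749, 0)–(0.5674, 1.6714, 0)  len=0.6887
  (v3,v4,v2) [+--] → (0.5674, 1.6714, 0)–(0.5674, 0.982749, 0.918806)  len=1.1482
  (v6,v0,v7) [--+] → (0.5674, -0.982749, 0)–(0.5674, -1.6714, 0)  len=0.6887
  (v6,v7,v2) [-+-] → (0.5674, -1.6714, 0)–(0.5674, -0.982749, 0.918806)  len=1.1482
  (v7,v0,v1) [+-+] → (0.5674, -0.982749, 0)–(0.5674, 0, 0)  len=0.9827
  (v7,v1,v2) [++-] → (0.5674, 0, 1.5744)–(0.5674, -0.982749, 0.918806)  len=1.1814

Chained into 1 loop(s):
  loop 1: 8 segments, perimeter = 8.0020
Total perimeter = 8.002

loops=1 perimeter=8.002


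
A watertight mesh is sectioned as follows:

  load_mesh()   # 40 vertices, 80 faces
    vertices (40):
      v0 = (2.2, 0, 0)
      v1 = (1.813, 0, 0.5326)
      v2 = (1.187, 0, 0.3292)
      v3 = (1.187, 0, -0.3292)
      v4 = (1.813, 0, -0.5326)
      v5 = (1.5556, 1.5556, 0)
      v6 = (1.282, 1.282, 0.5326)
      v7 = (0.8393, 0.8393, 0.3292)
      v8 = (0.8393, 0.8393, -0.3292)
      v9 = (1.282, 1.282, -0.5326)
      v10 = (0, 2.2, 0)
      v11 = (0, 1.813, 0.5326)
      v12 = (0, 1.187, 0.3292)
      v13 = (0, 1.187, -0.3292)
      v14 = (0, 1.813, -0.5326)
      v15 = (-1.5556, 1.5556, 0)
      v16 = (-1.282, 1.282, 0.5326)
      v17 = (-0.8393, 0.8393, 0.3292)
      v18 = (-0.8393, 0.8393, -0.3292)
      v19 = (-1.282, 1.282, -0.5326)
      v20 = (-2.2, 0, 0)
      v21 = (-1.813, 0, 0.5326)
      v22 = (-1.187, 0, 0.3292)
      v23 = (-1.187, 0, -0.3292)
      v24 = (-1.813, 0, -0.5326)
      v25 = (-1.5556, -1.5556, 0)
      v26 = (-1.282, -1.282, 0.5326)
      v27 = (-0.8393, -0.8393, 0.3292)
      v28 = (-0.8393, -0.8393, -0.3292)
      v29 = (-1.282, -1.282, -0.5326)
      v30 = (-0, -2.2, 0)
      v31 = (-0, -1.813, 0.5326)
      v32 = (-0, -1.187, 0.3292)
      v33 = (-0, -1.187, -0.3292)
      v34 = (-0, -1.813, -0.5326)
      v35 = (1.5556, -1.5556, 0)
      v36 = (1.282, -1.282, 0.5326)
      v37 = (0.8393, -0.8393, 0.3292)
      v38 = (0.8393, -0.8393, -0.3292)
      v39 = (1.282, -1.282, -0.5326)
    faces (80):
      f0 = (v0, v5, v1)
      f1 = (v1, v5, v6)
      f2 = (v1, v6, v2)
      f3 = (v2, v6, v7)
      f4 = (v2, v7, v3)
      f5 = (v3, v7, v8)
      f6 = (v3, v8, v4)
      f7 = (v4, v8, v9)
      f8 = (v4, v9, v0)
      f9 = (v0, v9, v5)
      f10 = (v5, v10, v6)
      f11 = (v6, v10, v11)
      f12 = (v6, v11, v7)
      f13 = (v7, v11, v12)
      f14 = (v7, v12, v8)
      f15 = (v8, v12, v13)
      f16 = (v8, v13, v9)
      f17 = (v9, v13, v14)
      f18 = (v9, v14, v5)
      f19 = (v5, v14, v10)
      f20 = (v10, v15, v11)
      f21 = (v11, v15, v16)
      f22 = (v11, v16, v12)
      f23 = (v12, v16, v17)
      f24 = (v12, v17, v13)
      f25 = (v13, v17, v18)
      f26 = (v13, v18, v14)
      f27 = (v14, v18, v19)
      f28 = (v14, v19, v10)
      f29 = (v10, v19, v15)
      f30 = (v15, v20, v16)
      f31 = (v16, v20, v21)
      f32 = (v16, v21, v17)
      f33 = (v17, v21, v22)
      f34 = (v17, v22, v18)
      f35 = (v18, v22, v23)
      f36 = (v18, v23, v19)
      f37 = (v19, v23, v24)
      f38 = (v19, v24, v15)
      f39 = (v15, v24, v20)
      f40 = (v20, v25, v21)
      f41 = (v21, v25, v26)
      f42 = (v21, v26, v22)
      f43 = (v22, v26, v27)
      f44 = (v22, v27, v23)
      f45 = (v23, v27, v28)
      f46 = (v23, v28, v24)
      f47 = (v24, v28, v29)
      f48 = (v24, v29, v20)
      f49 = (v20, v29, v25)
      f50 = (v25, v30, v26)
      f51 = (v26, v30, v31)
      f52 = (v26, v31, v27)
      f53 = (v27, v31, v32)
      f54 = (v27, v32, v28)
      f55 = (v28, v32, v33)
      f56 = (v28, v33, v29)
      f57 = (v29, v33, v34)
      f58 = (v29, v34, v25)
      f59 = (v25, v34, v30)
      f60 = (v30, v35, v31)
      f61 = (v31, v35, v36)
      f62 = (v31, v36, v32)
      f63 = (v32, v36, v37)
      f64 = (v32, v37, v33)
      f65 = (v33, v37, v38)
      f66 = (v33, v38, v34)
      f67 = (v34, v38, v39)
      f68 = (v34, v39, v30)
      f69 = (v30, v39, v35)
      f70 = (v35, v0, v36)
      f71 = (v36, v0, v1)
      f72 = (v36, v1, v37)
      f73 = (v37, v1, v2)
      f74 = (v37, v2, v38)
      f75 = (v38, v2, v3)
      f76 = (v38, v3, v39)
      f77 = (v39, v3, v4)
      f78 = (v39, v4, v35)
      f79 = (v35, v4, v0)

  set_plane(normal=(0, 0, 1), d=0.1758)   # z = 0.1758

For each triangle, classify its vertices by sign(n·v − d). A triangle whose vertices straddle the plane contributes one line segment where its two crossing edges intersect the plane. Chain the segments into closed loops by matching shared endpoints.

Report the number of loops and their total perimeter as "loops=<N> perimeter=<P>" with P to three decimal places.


loops=2 perimeter=19.956

Straddling triangles (32 of 80):
  (v0,v5,v1) [--+] → (1.64056, 1.04213, 0.1758)–(2.07226, 0, 0.1758)  len=1.1280
  (v1,v5,v6) [+-+] → (1.64056, 1.04213, 0.1758)–(1.46529, 1.46529, 0.1758)  len=0.4580
  (v2,v7,v3) [++-] → (0.92031, 0.643752, 0.1758)–(1.187, 0, 0.1758)  len=0.6968
  (v3,v7,v8) [-+-] → (0.92031, 0.643752, 0.1758)–(0.8393, 0.8393, 0.1758)  len=0.2117
  (v5,v10,v6) [--+] → (0.423161, 1.89699, 0.1758)–(1.46529, 1.46529, 0.1758)  len=1.1280
  (v6,v10,v11) [+-+] → (0.423161, 1.89699, 0.1758)–(0, 2.07226, 0.1758)  len=0.4580
  (v7,v12,v8) [++-] → (0.195548, 1.10599, 0.1758)–(0.8393, 0.8393, 0.1758)  len=0.6968
  (v8,v12,v13) [-+-] → (0.195548, 1.10599, 0.1758)–(0, 1.187, 0.1758)  len=0.2117
  (v10,v15,v11) [--+] → (-1.04213, 1.64056, 0.1758)–(0, 2.07226, 0.1758)  len=1.1280
  (v11,v15,v16) [+-+] → (-1.04213, 1.64056, 0.1758)–(-1.46529, 1.46529, 0.1758)  len=0.4580
  (v12,v17,v13) [++-] → (-0.643752, 0.92031, 0.1758)–(0, 1.187, 0.1758)  len=0.6968
  (v13,v17,v18) [-+-] → (-0.643752, 0.92031, 0.1758)–(-0.8393, 0.8393, 0.1758)  len=0.2117
  (v15,v20,v16) [--+] → (-1.89699, 0.423161, 0.1758)–(-1.46529, 1.46529, 0.1758)  len=1.1280
  (v16,v20,v21) [+-+] → (-1.89699, 0.423161, 0.1758)–(-2.07226, 0, 0.1758)  len=0.4580
  (v17,v22,v18) [++-] → (-1.10599, 0.195548, 0.1758)–(-0.8393, 0.8393, 0.1758)  len=0.6968
  (v18,v22,v23) [-+-] → (-1.10599, 0.195548, 0.1758)–(-1.187, 0, 0.1758)  len=0.2117
  (v20,v25,v21) [--+] → (-1.64056, -1.04213, 0.1758)–(-2.07226, 0, 0.1758)  len=1.1280
  (v21,v25,v26) [+-+] → (-1.64056, -1.04213, 0.1758)–(-1.46529, -1.46529, 0.1758)  len=0.4580
  (v22,v27,v23) [++-] → (-0.92031, -0.643752, 0.1758)–(-1.187, 0, 0.1758)  len=0.6968
  (v23,v27,v28) [-+-] → (-0.92031, -0.643752, 0.1758)–(-0.8393, -0.8393, 0.1758)  len=0.2117
  (v25,v30,v26) [--+] → (-0.423161, -1.89699, 0.1758)–(-1.46529, -1.46529, 0.1758)  len=1.1280
  (v26,v30,v31) [+-+] → (-0.423161, -1.89699, 0.1758)–(0, -2.07226, 0.1758)  len=0.4580
  (v27,v32,v28) [++-] → (-0.195548, -1.10599, 0.1758)–(-0.8393, -0.8393, 0.1758)  len=0.6968
  (v28,v32,v33) [-+-] → (-0.195548, -1.10599, 0.1758)–(0, -1.187, 0.1758)  len=0.2117
  (v30,v35,v31) [--+] → (1.04213, -1.64056, 0.1758)–(0, -2.07226, 0.1758)  len=1.1280
  (v31,v35,v36) [+-+] → (1.04213, -1.64056, 0.1758)–(1.46529, -1.46529, 0.1758)  len=0.4580
  (v32,v37,v33) [++-] → (0.643752, -0.92031, 0.1758)–(0, -1.187, 0.1758)  len=0.6968
  (v33,v37,v38) [-+-] → (0.643752, -0.92031, 0.1758)–(0.8393, -0.8393, 0.1758)  len=0.2117
  (v35,v0,v36) [--+] → (1.89699, -0.423161, 0.1758)–(1.46529, -1.46529, 0.1758)  len=1.1280
  (v36,v0,v1) [+-+] → (1.89699, -0.423161, 0.1758)–(2.07226, 0, 0.1758)  len=0.4580
  (v37,v2,v38) [++-] → (1.10599, -0.195548, 0.1758)–(0.8393, -0.8393, 0.1758)  len=0.6968
  (v38,v2,v3) [-+-] → (1.10599, -0.195548, 0.1758)–(1.187, 0, 0.1758)  len=0.2117

Chained into 2 loop(s):
  loop 1: 16 segments, perimeter = 12.6882
  loop 2: 16 segments, perimeter = 7.2678
Total perimeter = 19.956


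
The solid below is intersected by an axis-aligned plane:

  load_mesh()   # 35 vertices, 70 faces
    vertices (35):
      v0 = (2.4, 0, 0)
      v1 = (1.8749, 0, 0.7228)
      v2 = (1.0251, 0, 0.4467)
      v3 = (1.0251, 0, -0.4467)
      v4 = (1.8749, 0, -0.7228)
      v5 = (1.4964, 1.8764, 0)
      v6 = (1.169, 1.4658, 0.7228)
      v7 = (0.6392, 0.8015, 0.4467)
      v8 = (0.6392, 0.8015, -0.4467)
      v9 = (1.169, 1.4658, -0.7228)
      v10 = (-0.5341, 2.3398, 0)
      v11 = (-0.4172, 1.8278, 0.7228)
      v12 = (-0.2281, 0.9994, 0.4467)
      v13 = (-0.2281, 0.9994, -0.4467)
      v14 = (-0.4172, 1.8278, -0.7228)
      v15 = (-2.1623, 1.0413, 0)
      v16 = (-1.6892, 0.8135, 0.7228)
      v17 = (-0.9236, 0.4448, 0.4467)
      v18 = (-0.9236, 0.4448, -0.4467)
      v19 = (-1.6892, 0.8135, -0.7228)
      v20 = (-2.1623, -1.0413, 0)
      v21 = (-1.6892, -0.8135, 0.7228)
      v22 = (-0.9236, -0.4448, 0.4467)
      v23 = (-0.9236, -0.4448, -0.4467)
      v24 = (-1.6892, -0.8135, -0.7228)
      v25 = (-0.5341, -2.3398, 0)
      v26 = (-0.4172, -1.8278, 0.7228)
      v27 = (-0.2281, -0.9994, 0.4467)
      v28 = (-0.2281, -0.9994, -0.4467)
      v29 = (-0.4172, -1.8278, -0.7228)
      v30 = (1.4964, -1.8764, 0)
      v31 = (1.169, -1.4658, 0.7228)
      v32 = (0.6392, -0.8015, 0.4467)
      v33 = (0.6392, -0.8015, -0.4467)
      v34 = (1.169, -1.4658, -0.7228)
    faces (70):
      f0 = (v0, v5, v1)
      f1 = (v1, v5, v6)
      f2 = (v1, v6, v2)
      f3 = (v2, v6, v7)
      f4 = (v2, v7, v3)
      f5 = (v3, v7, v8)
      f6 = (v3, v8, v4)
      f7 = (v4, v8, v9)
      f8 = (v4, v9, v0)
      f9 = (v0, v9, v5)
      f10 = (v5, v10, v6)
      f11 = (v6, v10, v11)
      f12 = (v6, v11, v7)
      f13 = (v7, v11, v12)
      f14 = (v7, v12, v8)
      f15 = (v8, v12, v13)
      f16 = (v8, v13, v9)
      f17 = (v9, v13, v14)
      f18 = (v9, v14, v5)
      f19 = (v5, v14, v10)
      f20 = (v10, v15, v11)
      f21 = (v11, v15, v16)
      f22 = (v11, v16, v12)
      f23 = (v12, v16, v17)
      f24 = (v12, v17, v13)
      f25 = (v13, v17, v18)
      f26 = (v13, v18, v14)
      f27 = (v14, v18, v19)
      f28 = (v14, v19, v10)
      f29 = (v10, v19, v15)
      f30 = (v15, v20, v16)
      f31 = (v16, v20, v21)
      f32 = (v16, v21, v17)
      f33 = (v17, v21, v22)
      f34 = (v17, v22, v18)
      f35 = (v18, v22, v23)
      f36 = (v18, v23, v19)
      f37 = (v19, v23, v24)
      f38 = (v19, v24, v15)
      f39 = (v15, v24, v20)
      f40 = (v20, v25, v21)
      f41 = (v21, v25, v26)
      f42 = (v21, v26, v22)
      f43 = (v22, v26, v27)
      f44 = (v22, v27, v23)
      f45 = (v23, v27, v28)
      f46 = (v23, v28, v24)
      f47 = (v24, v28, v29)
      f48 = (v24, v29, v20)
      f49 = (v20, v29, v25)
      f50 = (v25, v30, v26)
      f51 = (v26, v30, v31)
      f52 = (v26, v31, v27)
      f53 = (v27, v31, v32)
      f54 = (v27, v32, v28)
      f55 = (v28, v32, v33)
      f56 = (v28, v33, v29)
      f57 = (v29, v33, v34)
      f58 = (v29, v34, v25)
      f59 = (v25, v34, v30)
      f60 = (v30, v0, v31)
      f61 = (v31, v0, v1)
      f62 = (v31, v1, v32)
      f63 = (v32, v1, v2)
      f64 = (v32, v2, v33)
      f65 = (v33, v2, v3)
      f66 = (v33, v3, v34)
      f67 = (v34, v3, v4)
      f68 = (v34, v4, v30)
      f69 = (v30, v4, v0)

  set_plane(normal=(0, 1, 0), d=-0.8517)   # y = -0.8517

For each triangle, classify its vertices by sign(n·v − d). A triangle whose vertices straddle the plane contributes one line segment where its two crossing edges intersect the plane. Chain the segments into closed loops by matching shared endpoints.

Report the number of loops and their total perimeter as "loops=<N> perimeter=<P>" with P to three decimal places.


loops=2 perimeter=10.054

Straddling triangles (24 of 70):
  (v15,v20,v16) [+-+] → (-2.1623, -0.8517, 0)–(-2.11394, -0.8517, 0.0738855)  len=0.0883
  (v16,v20,v21) [+-+] → (-2.11394, -0.8517, 0.0738855)–(-1.76853, -0.8517, 0.601593)  len=0.6307
  (v15,v24,v20) [++-] → (-1.76853, -0.8517, -0.601593)–(-2.1623, -0.8517, 0)  len=0.7190
  (v20,v25,v21) [--+] → (-1.66029, -0.8517, 0.70471)–(-1.76853, -0.8517, 0.601593)  len=0.1495
  (v21,v25,v26) [+--] → (-1.66029, -0.8517, 0.70471)–(-1.64129, -0.8517, 0.7228)  len=0.0262
  (v21,v26,v22) [+-+] → (-1.64129, -0.8517, 0.7228)–(-0.774609, -0.8517, 0.527933)  len=0.8883
  (v22,v26,v27) [+--] → (-0.774609, -0.8517, 0.527933)–(-0.413324, -0.8517, 0.4467)  len=0.3703
  (v22,v27,v23) [+-+] → (-0.413324, -0.8517, 0.4467)–(-0.413324, -0.8517, 0.208771)  len=0.2379
  (v23,v27,v28) [+--] → (-0.413324, -0.8517, 0.208771)–(-0.413324, -0.8517, -0.4467)  len=0.6555
  (v23,v28,v24) [+-+] → (-0.413324, -0.8517, -0.4467)–(-1.38896, -0.8517, -0.666065)  len=1.0000
  (v24,v28,v29) [+--] → (-1.38896, -0.8517, -0.666065)–(-1.64129, -0.8517, -0.7228)  len=0.2586
  (v24,v29,v20) [+--] → (-1.64129, -0.8517, -0.7228)–(-1.76853, -0.8517, -0.601593)  len=0.1757
  (v27,v31,v32) [--+] → (0.679236, -0.8517, 0.467564)–(0.419198, -0.8517, 0.4467)  len=0.2609
  (v27,v32,v28) [-+-] → (0.419198, -0.8517, 0.4467)–(0.419198, -0.8517, 0.220077)  len=0.2266
  (v28,v32,v33) [-++] → (0.419198, -0.8517, 0.220077)–(0.419198, -0.8517, -0.4467)  len=0.6668
  (v28,v33,v29) [-+-] → (0.419198, -0.8517, -0.4467)–(0.587528, -0.8517, -0.460205)  len=0.1689
  (v29,v33,v34) [-+-] → (0.587528, -0.8517, -0.460205)–(0.679236, -0.8517, -0.467564)  len=0.0920
  (v30,v0,v31) [-+-] → (1.98985, -0.8517, 0)–(1.68473, -0.8517, 0.419981)  len=0.5191
  (v31,v0,v1) [-++] → (1.68473, -0.8517, 0.419981)–(1.46474, -0.8517, 0.7228)  len=0.3743
  (v31,v1,v32) [-++] → (1.46474, -0.8517, 0.7228)–(0.679236, -0.8517, 0.467564)  len=0.8259
  (v33,v3,v34) [++-] → (1.10871, -0.8517, -0.607127)–(0.679236, -0.8517, -0.467564)  len=0.4516
  (v34,v3,v4) [-++] → (1.10871, -0.8517, -0.607127)–(1.46474, -0.8517, -0.7228)  len=0.3743
  (v34,v4,v30) [-+-] → (1.46474, -0.8517, -0.7228)–(1.7031, -0.8517, -0.39472)  len=0.4055
  (v30,v4,v0) [-++] → (1.7031, -0.8517, -0.39472)–(1.98985, -0.8517, 0)  len=0.4879

Chained into 2 loop(s):
  loop 1: 12 segments, perimeter = 5.2001
  loop 2: 12 segments, perimeter = 4.8538
Total perimeter = 10.054


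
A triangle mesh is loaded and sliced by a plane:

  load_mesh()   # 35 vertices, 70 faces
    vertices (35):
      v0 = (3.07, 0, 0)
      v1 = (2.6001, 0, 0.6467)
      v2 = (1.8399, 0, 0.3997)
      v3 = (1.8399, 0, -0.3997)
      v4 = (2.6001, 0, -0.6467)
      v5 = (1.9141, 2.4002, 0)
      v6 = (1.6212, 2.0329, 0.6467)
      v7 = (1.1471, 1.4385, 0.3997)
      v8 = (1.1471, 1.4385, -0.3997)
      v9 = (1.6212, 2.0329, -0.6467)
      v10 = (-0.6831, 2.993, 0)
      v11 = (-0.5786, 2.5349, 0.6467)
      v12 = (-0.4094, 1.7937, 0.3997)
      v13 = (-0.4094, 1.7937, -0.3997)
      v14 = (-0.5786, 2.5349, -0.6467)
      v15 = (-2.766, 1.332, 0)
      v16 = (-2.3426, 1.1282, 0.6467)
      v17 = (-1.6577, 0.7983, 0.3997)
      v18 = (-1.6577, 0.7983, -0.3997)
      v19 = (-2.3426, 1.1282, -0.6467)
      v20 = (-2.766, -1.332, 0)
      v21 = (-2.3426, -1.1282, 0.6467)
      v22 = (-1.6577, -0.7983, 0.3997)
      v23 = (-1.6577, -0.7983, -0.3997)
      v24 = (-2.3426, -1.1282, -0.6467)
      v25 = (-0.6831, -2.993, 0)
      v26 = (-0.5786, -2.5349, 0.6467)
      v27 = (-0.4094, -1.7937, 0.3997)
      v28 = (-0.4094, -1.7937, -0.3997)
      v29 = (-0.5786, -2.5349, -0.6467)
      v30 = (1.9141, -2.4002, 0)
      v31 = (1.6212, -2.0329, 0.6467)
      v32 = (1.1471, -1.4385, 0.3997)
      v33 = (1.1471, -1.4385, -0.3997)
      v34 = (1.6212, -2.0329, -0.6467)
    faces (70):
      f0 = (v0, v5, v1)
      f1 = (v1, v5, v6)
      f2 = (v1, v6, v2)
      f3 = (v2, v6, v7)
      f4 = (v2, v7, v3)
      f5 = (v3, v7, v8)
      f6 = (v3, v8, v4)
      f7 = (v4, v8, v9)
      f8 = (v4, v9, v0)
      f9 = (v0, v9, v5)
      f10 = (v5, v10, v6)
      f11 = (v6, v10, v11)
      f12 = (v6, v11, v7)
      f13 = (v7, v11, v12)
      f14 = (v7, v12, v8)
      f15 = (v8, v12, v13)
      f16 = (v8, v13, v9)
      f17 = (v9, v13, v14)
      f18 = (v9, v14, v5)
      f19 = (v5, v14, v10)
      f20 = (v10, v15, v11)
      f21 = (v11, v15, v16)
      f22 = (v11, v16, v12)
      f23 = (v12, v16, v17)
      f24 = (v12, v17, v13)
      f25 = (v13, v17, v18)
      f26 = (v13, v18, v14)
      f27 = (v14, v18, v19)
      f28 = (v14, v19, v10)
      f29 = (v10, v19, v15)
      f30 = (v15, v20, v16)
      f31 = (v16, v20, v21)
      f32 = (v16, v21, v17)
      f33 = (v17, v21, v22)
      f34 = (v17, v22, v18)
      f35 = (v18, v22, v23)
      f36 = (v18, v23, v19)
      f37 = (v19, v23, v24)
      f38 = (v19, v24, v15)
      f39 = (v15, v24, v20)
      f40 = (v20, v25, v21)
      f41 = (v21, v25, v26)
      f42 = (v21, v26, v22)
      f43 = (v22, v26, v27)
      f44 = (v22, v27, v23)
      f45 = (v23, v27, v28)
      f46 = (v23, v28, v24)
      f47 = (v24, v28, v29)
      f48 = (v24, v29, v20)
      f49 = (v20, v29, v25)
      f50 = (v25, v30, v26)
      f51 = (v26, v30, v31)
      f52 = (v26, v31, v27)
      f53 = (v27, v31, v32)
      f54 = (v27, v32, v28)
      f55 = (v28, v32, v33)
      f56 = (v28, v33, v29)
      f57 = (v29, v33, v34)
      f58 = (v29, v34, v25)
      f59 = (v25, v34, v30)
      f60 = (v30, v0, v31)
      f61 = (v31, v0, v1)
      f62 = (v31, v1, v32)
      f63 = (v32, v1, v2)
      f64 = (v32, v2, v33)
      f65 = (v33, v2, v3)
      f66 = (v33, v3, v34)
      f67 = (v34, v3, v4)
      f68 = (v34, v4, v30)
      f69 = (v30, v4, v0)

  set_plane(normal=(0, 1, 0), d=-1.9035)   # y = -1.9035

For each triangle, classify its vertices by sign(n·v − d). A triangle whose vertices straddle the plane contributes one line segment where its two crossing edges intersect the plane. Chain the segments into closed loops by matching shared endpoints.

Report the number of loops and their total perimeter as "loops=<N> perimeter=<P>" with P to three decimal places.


loops=1 perimeter=9.658

Straddling triangles (18 of 70):
  (v20,v25,v21) [+-+] → (-2.04934, -1.9035, 0)–(-1.65265, -1.9035, 0.377831)  len=0.5478
  (v21,v25,v26) [+--] → (-1.65265, -1.9035, 0.377831)–(-1.37037, -1.9035, 0.6467)  len=0.3898
  (v21,v26,v22) [+-+] → (-1.37037, -1.9035, 0.6467)–(-0.970944, -1.9035, 0.556895)  len=0.4094
  (v22,v26,v27) [+-+] → (-0.970944, -1.9035, 0.556895)–(-0.434465, -1.9035, 0.43629)  len=0.5499
  (v24,v28,v29) [++-] → (-0.434465, -1.9035, -0.43629)–(-1.37037, -1.9035, -0.6467)  len=0.9593
  (v24,v29,v20) [+-+] → (-1.37037, -1.9035, -0.6467)–(-1.72676, -1.9035, -0.307248)  len=0.4922
  (v20,v29,v25) [+--] → (-1.72676, -1.9035, -0.307248)–(-2.04934, -1.9035, 0)  len=0.4455
  (v26,v31,v27) [--+] → (0.522707, -1.9035, 0.51308)–(-0.434465, -1.9035, 0.43629)  len=0.9602
  (v27,v31,v32) [+-+] → (0.522707, -1.9035, 0.51308)–(1.51799, -1.9035, 0.592928)  len=0.9985
  (v28,v33,v29) [++-] → (0.415204, -1.9035, -0.504456)–(-0.434465, -1.9035, -0.43629)  len=0.8524
  (v29,v33,v34) [-+-] → (0.415204, -1.9035, -0.504456)–(1.51799, -1.9035, -0.592928)  len=1.1063
  (v30,v0,v31) [-+-] → (2.1533, -1.9035, 0)–(1.71342, -1.9035, 0.605536)  len=0.7484
  (v31,v0,v1) [-++] → (1.71342, -1.9035, 0.605536)–(1.68351, -1.9035, 0.6467)  len=0.0509
  (v31,v1,v32) [-++] → (1.68351, -1.9035, 0.6467)–(1.51799, -1.9035, 0.592928)  len=0.1740
  (v33,v3,v34) [++-] → (1.63512, -1.9035, -0.630978)–(1.51799, -1.9035, -0.592928)  len=0.1232
  (v34,v3,v4) [-++] → (1.63512, -1.9035, -0.630978)–(1.68351, -1.9035, -0.6467)  len=0.0509
  (v34,v4,v30) [-+-] → (1.68351, -1.9035, -0.6467)–(2.05606, -1.9035, -0.133829)  len=0.6339
  (v30,v4,v0) [-++] → (2.05606, -1.9035, -0.133829)–(2.1533, -1.9035, 0)  len=0.1654

Chained into 1 loop(s):
  loop 1: 18 segments, perimeter = 9.6580
Total perimeter = 9.658


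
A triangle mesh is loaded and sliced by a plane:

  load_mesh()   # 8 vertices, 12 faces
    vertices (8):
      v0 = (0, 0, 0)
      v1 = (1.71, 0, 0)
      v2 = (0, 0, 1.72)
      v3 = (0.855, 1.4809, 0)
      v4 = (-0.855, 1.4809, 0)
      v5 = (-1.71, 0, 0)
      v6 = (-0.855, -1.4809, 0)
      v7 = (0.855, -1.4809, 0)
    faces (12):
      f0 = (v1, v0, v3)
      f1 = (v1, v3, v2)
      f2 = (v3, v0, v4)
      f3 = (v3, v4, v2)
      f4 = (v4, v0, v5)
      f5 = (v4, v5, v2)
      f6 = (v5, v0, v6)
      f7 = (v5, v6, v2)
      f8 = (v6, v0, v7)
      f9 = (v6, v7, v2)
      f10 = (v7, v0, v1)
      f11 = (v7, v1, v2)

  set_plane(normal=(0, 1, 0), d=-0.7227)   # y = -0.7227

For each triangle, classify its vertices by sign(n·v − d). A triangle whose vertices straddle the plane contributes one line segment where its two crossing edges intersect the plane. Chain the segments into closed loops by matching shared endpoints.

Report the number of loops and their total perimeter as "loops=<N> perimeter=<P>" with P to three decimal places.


Straddling triangles (6 of 12):
  (v5,v0,v6) [++-] → (-0.417252, -0.7227, 0)–(-1.29275, -0.7227, 0)  len=0.8755
  (v5,v6,v2) [+-+] → (-1.29275, -0.7227, 0)–(-0.417252, -0.7227, 0.880616)  len=1.2418
  (v6,v0,v7) [-+-] → (-0.417252, -0.7227, 0)–(0.417252, -0.7227, 0)  len=0.8345
  (v6,v7,v2) [--+] → (0.417252, -0.7227, 0.880616)–(-0.417252, -0.7227, 0.880616)  len=0.8345
  (v7,v0,v1) [-++] → (0.417252, -0.7227, 0)–(1.29275, -0.7227, 0)  len=0.8755
  (v7,v1,v2) [-++] → (1.29275, -0.7227, 0)–(0.417252, -0.7227, 0.880616)  len=1.2418

Chained into 1 loop(s):
  loop 1: 6 segments, perimeter = 5.9035
Total perimeter = 5.904

loops=1 perimeter=5.904


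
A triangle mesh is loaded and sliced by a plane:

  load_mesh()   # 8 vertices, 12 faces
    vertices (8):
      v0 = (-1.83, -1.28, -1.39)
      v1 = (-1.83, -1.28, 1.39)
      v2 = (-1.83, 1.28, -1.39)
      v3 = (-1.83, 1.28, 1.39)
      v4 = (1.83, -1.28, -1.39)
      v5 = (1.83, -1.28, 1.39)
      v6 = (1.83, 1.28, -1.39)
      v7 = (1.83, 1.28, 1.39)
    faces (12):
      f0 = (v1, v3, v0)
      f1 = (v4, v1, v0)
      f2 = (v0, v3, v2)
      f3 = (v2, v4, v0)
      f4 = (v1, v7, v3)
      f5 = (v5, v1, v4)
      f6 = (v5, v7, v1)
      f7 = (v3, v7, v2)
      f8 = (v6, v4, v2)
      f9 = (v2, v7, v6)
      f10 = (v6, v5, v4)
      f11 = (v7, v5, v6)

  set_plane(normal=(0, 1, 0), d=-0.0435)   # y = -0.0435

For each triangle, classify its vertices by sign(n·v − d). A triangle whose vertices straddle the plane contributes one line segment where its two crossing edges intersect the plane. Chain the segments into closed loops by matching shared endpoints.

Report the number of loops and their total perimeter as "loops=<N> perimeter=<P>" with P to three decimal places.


loops=1 perimeter=12.880

Straddling triangles (8 of 12):
  (v1,v3,v0) [-+-] → (-1.83, -0.0435, 1.39)–(-1.83, -0.0435, -0.0472383)  len=1.4372
  (v0,v3,v2) [-++] → (-1.83, -0.0435, -0.0472383)–(-1.83, -0.0435, -1.39)  len=1.3428
  (v2,v4,v0) [+--] → (0.0621914, -0.0435, -1.39)–(-1.83, -0.0435, -1.39)  len=1.8922
  (v1,v7,v3) [-++] → (-0.0621914, -0.0435, 1.39)–(-1.83, -0.0435, 1.39)  len=1.7678
  (v5,v7,v1) [-+-] → (1.83, -0.0435, 1.39)–(-0.0621914, -0.0435, 1.39)  len=1.8922
  (v6,v4,v2) [+-+] → (1.83, -0.0435, -1.39)–(0.0621914, -0.0435, -1.39)  len=1.7678
  (v6,v5,v4) [+--] → (1.83, -0.0435, 0.0472383)–(1.83, -0.0435, -1.39)  len=1.4372
  (v7,v5,v6) [+-+] → (1.83, -0.0435, 1.39)–(1.83, -0.0435, 0.0472383)  len=1.3428

Chained into 1 loop(s):
  loop 1: 8 segments, perimeter = 12.8800
Total perimeter = 12.880


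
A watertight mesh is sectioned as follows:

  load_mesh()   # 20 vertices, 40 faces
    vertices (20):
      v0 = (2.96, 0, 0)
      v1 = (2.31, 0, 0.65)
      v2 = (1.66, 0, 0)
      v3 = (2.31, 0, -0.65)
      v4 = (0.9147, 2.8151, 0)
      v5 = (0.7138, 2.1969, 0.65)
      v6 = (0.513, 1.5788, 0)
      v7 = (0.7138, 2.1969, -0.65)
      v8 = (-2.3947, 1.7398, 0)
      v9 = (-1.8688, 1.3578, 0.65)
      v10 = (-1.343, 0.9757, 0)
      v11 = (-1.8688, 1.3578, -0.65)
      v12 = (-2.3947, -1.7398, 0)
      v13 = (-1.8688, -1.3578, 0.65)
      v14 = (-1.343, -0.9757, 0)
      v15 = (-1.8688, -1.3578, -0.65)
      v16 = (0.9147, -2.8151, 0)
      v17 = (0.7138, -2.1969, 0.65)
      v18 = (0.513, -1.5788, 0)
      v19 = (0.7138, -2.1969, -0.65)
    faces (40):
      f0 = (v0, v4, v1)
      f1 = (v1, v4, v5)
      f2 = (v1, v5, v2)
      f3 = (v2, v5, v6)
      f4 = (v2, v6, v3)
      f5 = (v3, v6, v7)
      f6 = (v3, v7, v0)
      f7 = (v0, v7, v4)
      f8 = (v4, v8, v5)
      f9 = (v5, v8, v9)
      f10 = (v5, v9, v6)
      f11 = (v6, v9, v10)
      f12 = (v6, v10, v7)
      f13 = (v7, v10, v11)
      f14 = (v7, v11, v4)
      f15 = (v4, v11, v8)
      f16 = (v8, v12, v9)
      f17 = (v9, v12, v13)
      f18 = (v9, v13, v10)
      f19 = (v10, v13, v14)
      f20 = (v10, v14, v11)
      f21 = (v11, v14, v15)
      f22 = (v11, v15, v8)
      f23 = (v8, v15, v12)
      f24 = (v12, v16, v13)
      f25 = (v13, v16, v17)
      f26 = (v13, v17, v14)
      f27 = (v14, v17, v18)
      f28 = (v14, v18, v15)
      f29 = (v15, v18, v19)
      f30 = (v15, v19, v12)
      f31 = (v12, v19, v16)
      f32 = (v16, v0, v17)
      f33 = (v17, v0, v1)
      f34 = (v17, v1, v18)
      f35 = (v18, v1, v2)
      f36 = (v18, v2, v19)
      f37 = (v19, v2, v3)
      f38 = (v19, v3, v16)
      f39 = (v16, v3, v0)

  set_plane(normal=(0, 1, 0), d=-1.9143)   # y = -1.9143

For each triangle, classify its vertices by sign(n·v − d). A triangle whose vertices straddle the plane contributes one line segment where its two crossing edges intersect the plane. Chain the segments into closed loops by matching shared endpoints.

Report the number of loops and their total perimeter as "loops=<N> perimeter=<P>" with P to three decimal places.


loops=1 perimeter=7.988

Straddling triangles (14 of 40):
  (v12,v16,v13) [+-+] → (-1.85765, -1.9143, 0)–(-0.805863, -1.9143, 0.401784)  len=1.1259
  (v13,v16,v17) [+--] → (-0.805863, -1.9143, 0.401784)–(-0.155992, -1.9143, 0.65)  len=0.6957
  (v13,v17,v14) [+-+] → (-0.155992, -1.9143, 0.65)–(0.237832, -1.9143, 0.499582)  len=0.4216
  (v14,v17,v18) [+-+] → (0.237832, -1.9143, 0.499582)–(0.621993, -1.9143, 0.352815)  len=0.4112
  (v15,v18,v19) [++-] → (0.621993, -1.9143, -0.352815)–(-0.155992, -1.9143, -0.65)  len=0.8328
  (v15,v19,v12) [+-+] → (-0.155992, -1.9143, -0.65)–(-1.20802, -1.9143, -0.24814)  len=1.1262
  (v12,v19,v16) [+--] → (-1.20802, -1.9143, -0.24814)–(-1.85765, -1.9143, 0)  len=0.6954
  (v16,v0,v17) [-+-] → (1.56917, -1.9143, 0)–(1.00274, -1.9143, 0.566387)  len=0.8010
  (v17,v0,v1) [-++] → (1.00274, -1.9143, 0.566387)–(0.919128, -1.9143, 0.65)  len=0.1182
  (v17,v1,v18) [-++] → (0.919128, -1.9143, 0.65)–(0.621993, -1.9143, 0.352815)  len=0.4202
  (v18,v2,v19) [++-] → (0.835515, -1.9143, -0.566387)–(0.621993, -1.9143, -0.352815)  len=0.3020
  (v19,v2,v3) [-++] → (0.835515, -1.9143, -0.566387)–(0.919128, -1.9143, -0.65)  len=0.1182
  (v19,v3,v16) [-+-] → (0.919128, -1.9143, -0.65)–(1.36118, -1.9143, -0.207993)  len=0.6251
  (v16,v3,v0) [-++] → (1.36118, -1.9143, -0.207993)–(1.56917, -1.9143, 0)  len=0.2941

Chained into 1 loop(s):
  loop 1: 14 segments, perimeter = 7.9878
Total perimeter = 7.988


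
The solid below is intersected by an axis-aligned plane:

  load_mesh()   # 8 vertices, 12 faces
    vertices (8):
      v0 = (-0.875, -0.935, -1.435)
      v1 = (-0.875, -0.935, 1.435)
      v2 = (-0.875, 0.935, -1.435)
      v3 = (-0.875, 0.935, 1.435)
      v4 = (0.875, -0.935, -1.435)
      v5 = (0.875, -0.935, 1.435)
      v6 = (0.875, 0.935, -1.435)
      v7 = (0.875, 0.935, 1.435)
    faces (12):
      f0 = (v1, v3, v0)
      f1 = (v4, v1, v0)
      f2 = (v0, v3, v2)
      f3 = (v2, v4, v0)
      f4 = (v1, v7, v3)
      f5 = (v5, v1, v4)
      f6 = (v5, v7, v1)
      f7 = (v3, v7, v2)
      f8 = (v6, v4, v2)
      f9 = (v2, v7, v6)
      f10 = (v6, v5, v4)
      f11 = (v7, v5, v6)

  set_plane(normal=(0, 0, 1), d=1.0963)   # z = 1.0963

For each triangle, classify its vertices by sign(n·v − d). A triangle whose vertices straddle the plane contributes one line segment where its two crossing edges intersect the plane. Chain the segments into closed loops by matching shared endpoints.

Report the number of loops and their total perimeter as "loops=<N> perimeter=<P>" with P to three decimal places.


loops=1 perimeter=7.240

Straddling triangles (8 of 12):
  (v1,v3,v0) [++-] → (-0.875, 0.714314, 1.0963)–(-0.875, -0.935, 1.0963)  len=1.6493
  (v4,v1,v0) [-+-] → (-0.668476, -0.935, 1.0963)–(-0.875, -0.935, 1.0963)  len=0.2065
  (v0,v3,v2) [-+-] → (-0.875, 0.714314, 1.0963)–(-0.875, 0.935, 1.0963)  len=0.2207
  (v5,v1,v4) [++-] → (-0.668476, -0.935, 1.0963)–(0.875, -0.935, 1.0963)  len=1.5435
  (v3,v7,v2) [++-] → (0.668476, 0.935, 1.0963)–(-0.875, 0.935, 1.0963)  len=1.5435
  (v2,v7,v6) [-+-] → (0.668476, 0.935, 1.0963)–(0.875, 0.935, 1.0963)  len=0.2065
  (v6,v5,v4) [-+-] → (0.875, -0.714314, 1.0963)–(0.875, -0.935, 1.0963)  len=0.2207
  (v7,v5,v6) [++-] → (0.875, -0.714314, 1.0963)–(0.875, 0.935, 1.0963)  len=1.6493

Chained into 1 loop(s):
  loop 1: 8 segments, perimeter = 7.2400
Total perimeter = 7.240


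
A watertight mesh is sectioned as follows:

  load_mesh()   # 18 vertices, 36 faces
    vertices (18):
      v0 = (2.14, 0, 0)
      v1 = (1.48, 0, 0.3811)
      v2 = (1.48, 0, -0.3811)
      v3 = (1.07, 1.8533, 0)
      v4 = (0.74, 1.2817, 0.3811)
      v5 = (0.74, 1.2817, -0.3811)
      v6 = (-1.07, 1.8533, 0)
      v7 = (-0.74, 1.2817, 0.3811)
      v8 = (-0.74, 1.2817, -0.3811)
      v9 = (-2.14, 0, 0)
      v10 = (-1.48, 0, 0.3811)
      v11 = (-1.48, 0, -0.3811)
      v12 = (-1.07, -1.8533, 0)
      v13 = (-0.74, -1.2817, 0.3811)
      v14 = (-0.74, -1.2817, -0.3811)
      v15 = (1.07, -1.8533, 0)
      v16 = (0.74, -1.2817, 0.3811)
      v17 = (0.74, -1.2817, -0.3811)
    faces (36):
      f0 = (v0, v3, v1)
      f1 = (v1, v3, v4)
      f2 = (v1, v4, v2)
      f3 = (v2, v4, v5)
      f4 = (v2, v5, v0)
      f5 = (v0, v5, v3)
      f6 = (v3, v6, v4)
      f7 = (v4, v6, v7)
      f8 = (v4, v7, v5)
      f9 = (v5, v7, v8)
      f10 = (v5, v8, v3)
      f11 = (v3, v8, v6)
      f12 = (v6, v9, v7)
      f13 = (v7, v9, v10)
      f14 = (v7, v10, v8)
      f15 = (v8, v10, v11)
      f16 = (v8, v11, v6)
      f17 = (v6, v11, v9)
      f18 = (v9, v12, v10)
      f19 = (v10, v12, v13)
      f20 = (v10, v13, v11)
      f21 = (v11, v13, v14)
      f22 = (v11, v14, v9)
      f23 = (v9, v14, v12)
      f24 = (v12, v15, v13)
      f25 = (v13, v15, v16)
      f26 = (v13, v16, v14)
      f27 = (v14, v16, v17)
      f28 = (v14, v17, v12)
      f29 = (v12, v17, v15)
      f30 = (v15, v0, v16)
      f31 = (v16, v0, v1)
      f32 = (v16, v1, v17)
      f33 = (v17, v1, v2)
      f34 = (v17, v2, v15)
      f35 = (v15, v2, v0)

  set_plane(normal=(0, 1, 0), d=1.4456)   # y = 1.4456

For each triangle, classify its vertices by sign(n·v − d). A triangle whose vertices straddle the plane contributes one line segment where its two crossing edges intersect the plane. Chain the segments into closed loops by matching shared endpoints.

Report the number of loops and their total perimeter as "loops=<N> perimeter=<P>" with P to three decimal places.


loops=1 perimeter=5.513

Straddling triangles (10 of 36):
  (v0,v3,v1) [-+-] → (1.30538, 1.4456, 0)–(1.16019, 1.4456, 0.0838367)  len=0.1677
  (v1,v3,v4) [-+-] → (1.16019, 1.4456, 0.0838367)–(0.834624, 1.4456, 0.271824)  len=0.3759
  (v0,v5,v3) [--+] → (0.834624, 1.4456, -0.271824)–(1.30538, 1.4456, 0)  len=0.5436
  (v3,v6,v4) [++-] → (0.221002, 1.4456, 0.271824)–(0.834624, 1.4456, 0.271824)  len=0.6136
  (v4,v6,v7) [-+-] → (0.221002, 1.4456, 0.271824)–(-0.834624, 1.4456, 0.271824)  len=1.0556
  (v5,v8,v3) [--+] → (-0.221002, 1.4456, -0.271824)–(0.834624, 1.4456, -0.271824)  len=1.0556
  (v3,v8,v6) [+-+] → (-0.221002, 1.4456, -0.271824)–(-0.834624, 1.4456, -0.271824)  len=0.6136
  (v6,v9,v7) [+--] → (-1.30538, 1.4456, 0)–(-0.834624, 1.4456, 0.271824)  len=0.5436
  (v8,v11,v6) [--+] → (-1.16019, 1.4456, -0.0838367)–(-0.834624, 1.4456, -0.271824)  len=0.3759
  (v6,v11,v9) [+--] → (-1.16019, 1.4456, -0.0838367)–(-1.30538, 1.4456, 0)  len=0.1677

Chained into 1 loop(s):
  loop 1: 10 segments, perimeter = 5.5129
Total perimeter = 5.513


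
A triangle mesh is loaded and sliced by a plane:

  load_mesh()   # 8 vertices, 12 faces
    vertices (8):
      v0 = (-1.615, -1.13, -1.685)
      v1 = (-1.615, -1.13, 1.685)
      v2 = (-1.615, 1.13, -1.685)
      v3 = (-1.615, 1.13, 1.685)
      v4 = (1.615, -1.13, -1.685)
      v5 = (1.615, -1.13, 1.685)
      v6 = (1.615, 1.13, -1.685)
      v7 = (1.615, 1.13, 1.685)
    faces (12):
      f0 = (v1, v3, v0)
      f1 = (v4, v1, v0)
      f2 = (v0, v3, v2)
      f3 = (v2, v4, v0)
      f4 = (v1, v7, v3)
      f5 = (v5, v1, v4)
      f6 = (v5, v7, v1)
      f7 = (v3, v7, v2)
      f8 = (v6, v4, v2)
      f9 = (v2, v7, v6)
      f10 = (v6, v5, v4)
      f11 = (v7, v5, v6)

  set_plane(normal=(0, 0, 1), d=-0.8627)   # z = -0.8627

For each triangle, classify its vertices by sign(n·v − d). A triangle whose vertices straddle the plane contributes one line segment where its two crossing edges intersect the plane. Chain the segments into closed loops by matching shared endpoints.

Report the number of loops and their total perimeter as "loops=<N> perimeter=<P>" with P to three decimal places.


loops=1 perimeter=10.980

Straddling triangles (8 of 12):
  (v1,v3,v0) [++-] → (-1.615, -0.578547, -0.8627)–(-1.615, -1.13, -0.8627)  len=0.5515
  (v4,v1,v0) [-+-] → (0.826861, -1.13, -0.8627)–(-1.615, -1.13, -0.8627)  len=2.4419
  (v0,v3,v2) [-+-] → (-1.615, -0.578547, -0.8627)–(-1.615, 1.13, -0.8627)  len=1.7085
  (v5,v1,v4) [++-] → (0.826861, -1.13, -0.8627)–(1.615, -1.13, -0.8627)  len=0.7881
  (v3,v7,v2) [++-] → (-0.826861, 1.13, -0.8627)–(-1.615, 1.13, -0.8627)  len=0.7881
  (v2,v7,v6) [-+-] → (-0.826861, 1.13, -0.8627)–(1.615, 1.13, -0.8627)  len=2.4419
  (v6,v5,v4) [-+-] → (1.615, 0.578547, -0.8627)–(1.615, -1.13, -0.8627)  len=1.7085
  (v7,v5,v6) [++-] → (1.615, 0.578547, -0.8627)–(1.615, 1.13, -0.8627)  len=0.5515

Chained into 1 loop(s):
  loop 1: 8 segments, perimeter = 10.9800
Total perimeter = 10.980


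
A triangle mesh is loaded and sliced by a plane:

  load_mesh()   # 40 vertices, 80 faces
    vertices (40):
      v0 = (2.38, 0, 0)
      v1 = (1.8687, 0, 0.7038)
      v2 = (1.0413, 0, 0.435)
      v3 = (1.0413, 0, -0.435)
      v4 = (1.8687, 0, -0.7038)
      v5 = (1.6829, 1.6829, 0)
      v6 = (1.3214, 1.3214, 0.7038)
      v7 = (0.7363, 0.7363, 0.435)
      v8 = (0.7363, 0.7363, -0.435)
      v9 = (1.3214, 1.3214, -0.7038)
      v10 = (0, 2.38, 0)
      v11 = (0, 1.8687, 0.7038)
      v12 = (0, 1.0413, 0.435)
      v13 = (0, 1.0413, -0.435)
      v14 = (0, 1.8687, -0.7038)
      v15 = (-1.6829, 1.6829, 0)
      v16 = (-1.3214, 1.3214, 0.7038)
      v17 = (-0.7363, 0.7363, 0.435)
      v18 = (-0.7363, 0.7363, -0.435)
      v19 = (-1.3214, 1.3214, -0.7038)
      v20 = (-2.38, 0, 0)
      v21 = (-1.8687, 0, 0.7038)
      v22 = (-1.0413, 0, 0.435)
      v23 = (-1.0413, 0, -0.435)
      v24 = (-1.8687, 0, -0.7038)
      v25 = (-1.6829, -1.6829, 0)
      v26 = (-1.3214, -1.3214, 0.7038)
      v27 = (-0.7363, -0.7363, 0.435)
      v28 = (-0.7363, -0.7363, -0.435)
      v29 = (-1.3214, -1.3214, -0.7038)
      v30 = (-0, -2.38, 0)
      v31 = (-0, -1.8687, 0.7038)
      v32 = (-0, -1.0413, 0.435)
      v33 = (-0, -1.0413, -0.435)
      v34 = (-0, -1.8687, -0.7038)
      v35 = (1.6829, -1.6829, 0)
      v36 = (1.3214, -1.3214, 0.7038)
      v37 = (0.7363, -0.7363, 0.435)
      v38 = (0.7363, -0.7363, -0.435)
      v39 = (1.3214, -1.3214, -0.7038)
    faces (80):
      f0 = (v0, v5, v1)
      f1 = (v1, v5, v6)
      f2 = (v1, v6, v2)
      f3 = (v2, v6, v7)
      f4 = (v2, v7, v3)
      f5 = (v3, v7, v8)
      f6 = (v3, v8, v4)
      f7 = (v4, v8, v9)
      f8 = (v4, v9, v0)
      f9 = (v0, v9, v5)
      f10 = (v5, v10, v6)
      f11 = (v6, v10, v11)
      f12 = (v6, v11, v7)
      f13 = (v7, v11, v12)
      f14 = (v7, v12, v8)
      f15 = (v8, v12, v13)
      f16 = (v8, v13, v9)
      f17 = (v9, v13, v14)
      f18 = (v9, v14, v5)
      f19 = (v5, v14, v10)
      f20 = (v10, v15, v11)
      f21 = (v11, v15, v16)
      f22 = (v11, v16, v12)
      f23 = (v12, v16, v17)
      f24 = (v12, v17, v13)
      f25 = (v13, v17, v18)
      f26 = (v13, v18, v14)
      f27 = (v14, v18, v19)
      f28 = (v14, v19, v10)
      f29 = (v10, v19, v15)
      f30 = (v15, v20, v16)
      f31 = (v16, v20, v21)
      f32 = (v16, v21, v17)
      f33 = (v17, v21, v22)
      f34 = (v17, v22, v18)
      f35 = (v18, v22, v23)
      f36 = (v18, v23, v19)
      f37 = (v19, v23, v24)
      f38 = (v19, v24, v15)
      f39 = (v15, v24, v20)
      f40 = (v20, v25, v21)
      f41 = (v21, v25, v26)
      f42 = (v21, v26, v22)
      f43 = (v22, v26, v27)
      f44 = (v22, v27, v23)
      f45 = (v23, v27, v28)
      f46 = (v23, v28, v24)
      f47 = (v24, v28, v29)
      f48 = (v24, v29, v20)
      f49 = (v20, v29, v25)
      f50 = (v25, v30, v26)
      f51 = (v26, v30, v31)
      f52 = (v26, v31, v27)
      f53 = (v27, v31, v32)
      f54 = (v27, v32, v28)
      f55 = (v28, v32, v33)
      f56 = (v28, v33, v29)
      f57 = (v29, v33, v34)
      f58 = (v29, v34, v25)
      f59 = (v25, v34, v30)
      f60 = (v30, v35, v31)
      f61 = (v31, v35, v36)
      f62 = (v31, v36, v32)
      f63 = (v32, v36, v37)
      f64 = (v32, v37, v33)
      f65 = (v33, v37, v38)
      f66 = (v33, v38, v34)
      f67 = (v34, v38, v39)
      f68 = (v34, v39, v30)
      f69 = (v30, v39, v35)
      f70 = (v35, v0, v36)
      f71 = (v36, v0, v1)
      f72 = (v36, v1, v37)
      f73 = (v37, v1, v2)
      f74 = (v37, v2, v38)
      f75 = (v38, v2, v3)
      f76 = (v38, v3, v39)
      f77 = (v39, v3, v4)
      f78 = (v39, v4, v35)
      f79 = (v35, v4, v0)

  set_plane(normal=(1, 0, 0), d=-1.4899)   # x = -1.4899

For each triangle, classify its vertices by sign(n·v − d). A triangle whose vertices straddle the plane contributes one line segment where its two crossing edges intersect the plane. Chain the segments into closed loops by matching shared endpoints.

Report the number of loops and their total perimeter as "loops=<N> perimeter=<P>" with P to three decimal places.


Straddling triangles (18 of 80):
  (v10,v15,v11) [+-+] → (-1.4899, 1.76285, 0)–(-1.4899, 1.70421, 0.0807139)  len=0.0998
  (v11,v15,v16) [+-+] → (-1.4899, 1.70421, 0.0807139)–(-1.4899, 1.4899, 0.375749)  len=0.3647
  (v10,v19,v15) [++-] → (-1.4899, 1.4899, -0.375749)–(-1.4899, 1.76285, 0)  len=0.4644
  (v15,v20,v16) [--+] → (-1.4899, 1.11107, 0.591774)–(-1.4899, 1.4899, 0.375749)  len=0.4361
  (v16,v20,v21) [+--] → (-1.4899, 1.11107, 0.591774)–(-1.4899, 0.914574, 0.7038)  len=0.2262
  (v16,v21,v17) [+-+] → (-1.4899, 0.914574, 0.7038)–(-1.4899, 0.2463, 0.613884)  len=0.6743
  (v17,v21,v22) [+-+] → (-1.4899, 0.2463, 0.613884)–(-1.4899, 0, 0.580738)  len=0.2485
  (v19,v23,v24) [++-] → (-1.4899, 0, -0.580738)–(-1.4899, 0.914574, -0.7038)  len=0.9228
  (v19,v24,v15) [+--] → (-1.4899, 0.914574, -0.7038)–(-1.4899, 1.4899, -0.375749)  len=0.6623
  (v21,v25,v26) [--+] → (-1.4899, -1.4899, 0.375749)–(-1.4899, -0.914574, 0.7038)  len=0.6623
  (v21,v26,v22) [-++] → (-1.4899, -0.914574, 0.7038)–(-1.4899, 0, 0.580738)  len=0.9228
  (v23,v28,v24) [++-] → (-1.4899, -0.2463, -0.613884)–(-1.4899, 0, -0.580738)  len=0.2485
  (v24,v28,v29) [-++] → (-1.4899, -0.2463, -0.613884)–(-1.4899, -0.914574, -0.7038)  len=0.6743
  (v24,v29,v20) [-+-] → (-1.4899, -0.914574, -0.7038)–(-1.4899, -1.11107, -0.591774)  len=0.2262
  (v20,v29,v25) [-+-] → (-1.4899, -1.11107, -0.591774)–(-1.4899, -1.4899, -0.375749)  len=0.4361
  (v25,v30,v26) [-++] → (-1.4899, -1.76285, 0)–(-1.4899, -1.4899, 0.375749)  len=0.4644
  (v29,v34,v25) [++-] → (-1.4899, -1.70421, -0.0807139)–(-1.4899, -1.4899, -0.375749)  len=0.3647
  (v25,v34,v30) [-++] → (-1.4899, -1.70421, -0.0807139)–(-1.4899, -1.76285, 0)  len=0.0998

Chained into 1 loop(s):
  loop 1: 18 segments, perimeter = 8.1981
Total perimeter = 8.198

loops=1 perimeter=8.198
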